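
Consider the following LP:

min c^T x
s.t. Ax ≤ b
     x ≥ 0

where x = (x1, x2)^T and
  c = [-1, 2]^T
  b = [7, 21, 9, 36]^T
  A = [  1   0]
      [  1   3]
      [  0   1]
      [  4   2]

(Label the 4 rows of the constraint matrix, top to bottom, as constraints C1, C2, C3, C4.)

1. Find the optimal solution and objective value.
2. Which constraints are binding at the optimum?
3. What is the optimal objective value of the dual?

1. x1 = 7, x2 = 0, z = -7
2. C1, x2 ≥ 0
3. -7 (by strong duality, equal to the primal optimum)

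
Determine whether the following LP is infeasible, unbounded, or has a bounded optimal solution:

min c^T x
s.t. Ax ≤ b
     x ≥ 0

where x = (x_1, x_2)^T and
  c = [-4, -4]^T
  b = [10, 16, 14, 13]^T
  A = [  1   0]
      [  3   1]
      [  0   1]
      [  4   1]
The point (0, 13) satisfies every constraint, so the LP is feasible; the constraints give x_1 ≤ 10 and x_2 ≤ 14, which with x_1, x_2 ≥ 0 keep the feasible region inside a bounded box. A feasible, bounded LP attains a finite optimum at a vertex.

Evaluating z = -4x_1 - 4x_2 at each vertex:
  (0, 0): z = 0
  (3.25, 0): z = -13
  (0, 13): z = -52

The LP has an optimal solution: (0, 13) with z = -52.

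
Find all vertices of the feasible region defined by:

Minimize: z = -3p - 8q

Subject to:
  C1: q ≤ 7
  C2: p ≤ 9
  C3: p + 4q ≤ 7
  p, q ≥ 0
Each vertex is the intersection of two constraint boundaries that also satisfies all remaining constraints:
  p = 0 and q = 0 → (0, 0)
  p + 4q = 7 and q = 0 → (7, 0)
  p + 4q = 7 and p = 0 → (0, 1.75)

Vertices: (0, 0), (7, 0), (0, 1.75)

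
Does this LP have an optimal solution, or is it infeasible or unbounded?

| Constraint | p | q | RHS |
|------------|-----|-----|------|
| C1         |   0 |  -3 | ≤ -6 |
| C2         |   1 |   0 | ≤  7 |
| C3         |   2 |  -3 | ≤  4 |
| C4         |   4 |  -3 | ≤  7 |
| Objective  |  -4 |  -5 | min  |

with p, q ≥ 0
Feasible point: (0, 2) satisfies every constraint, so the LP is feasible.
Direction d = (0, 1): for each constraint row a, a·d ≤ 0 —
  (0)(0) + (-3)(1) = -3 ≤ 0
  (1)(0) + (0)(1) = 0 ≤ 0
  (2)(0) + (-3)(1) = -3 ≤ 0
  (4)(0) + (-3)(1) = -3 ≤ 0
and d ≥ 0, so (0, 2) + t·d stays feasible for every t ≥ 0. Along this ray z = -4p - 5q changes by -5 per unit t, so z → −∞.

Unbounded — the objective can decrease without bound over the feasible region.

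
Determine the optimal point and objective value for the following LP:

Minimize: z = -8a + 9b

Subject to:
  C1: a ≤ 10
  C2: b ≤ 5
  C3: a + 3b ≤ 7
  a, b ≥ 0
Each vertex is the intersection of two constraint boundaries that also satisfies all remaining constraints:
  a = 0 and b = 0 → (0, 0)
  a + 3b = 7 and b = 0 → (7, 0)
  a + 3b = 7 and a = 0 → (0, 2.333)

Evaluating z = -8a + 9b at each vertex:
  (0, 0): z = 0
  (7, 0): z = -56
  (0, 2.333): z = 21

The minimum is at (7, 0) with z = -56.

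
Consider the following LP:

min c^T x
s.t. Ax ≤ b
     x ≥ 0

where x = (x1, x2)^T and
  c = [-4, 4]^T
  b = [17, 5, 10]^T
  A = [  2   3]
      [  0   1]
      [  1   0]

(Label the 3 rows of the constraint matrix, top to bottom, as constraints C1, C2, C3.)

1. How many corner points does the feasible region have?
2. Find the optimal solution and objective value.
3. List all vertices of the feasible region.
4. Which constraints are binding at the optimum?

1. 4
2. x1 = 8.5, x2 = 0, z = -34
3. (0, 0), (8.5, 0), (1, 5), (0, 5)
4. C1, x2 ≥ 0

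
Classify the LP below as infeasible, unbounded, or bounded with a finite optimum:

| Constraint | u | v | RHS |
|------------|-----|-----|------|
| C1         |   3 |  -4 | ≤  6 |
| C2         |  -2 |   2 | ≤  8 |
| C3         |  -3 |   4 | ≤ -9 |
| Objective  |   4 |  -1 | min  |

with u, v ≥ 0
C1 requires 3u - 4v ≤ 6, while C3 (-3u + 4v ≤ -9) is equivalent to 3u - 4v ≥ 9. Together they would need 9 ≤ 3u - 4v ≤ 6, which is impossible since 9 > 6. No point satisfies all constraints.

Infeasible — the constraint set is empty.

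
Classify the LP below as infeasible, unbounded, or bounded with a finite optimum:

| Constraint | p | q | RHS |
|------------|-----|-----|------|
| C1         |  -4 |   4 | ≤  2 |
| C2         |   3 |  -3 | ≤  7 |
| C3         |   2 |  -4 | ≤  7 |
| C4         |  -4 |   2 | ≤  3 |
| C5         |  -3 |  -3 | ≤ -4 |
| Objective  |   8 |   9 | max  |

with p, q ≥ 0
Feasible point: (1, 1) satisfies every constraint, so the LP is feasible.
Direction d = (1, 1): for each constraint row a, a·d ≤ 0 —
  (-4)(1) + (4)(1) = 0 ≤ 0
  (3)(1) + (-3)(1) = 0 ≤ 0
  (2)(1) + (-4)(1) = -2 ≤ 0
  (-4)(1) + (2)(1) = -2 ≤ 0
  (-3)(1) + (-3)(1) = -6 ≤ 0
and d ≥ 0, so (1, 1) + t·d stays feasible for every t ≥ 0. Along this ray z = 8p + 9q changes by 17 per unit t, so z → +∞.

The LP is unbounded; z can be made arbitrarily large.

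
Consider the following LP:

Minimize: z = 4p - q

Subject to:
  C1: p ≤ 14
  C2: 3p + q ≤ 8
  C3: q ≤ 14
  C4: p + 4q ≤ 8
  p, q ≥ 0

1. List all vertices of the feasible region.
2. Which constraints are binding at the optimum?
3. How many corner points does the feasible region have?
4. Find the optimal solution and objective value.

1. (0, 0), (2.667, 0), (2.182, 1.455), (0, 2)
2. C4, p ≥ 0
3. 4
4. p = 0, q = 2, z = -2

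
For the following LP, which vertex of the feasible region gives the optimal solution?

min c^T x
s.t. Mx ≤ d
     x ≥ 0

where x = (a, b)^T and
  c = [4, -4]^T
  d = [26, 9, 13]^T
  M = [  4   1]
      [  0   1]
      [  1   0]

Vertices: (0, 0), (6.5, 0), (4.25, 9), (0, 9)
Evaluating z = 4a - 4b at each vertex:
  (0, 0): z = 0
  (6.5, 0): z = 26
  (4.25, 9): z = -19
  (0, 9): z = -36

The smallest value is z = -36, attained at (0, 9).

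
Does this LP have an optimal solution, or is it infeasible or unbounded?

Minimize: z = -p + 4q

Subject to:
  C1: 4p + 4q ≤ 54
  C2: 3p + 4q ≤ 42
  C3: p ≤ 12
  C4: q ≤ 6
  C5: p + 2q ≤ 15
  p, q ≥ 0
The point (12, 0) satisfies every constraint, so the LP is feasible; the constraints give p ≤ 12 and q ≤ 6, which with p, q ≥ 0 keep the feasible region inside a bounded box. A feasible, bounded LP attains a finite optimum at a vertex.

The LP has an optimal solution: (12, 0) with z = -12.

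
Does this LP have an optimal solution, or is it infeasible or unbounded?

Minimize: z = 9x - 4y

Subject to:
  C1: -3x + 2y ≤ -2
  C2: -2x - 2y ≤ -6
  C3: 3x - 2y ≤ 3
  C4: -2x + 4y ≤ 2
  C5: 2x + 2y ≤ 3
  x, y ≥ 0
C5 requires 2x + 2y ≤ 3, while C2 (-2x - 2y ≤ -6) is equivalent to 2x + 2y ≥ 6. Together they would need 6 ≤ 2x + 2y ≤ 3, which is impossible since 6 > 3. No point satisfies all constraints.

Infeasible — the constraint set is empty.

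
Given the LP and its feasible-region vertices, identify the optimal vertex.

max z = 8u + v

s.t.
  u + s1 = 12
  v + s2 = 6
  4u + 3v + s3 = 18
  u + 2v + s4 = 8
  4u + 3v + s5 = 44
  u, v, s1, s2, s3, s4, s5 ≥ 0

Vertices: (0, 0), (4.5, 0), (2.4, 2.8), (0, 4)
Evaluating z = 8u + v at each vertex:
  (0, 0): z = 0
  (4.5, 0): z = 36
  (2.4, 2.8): z = 22
  (0, 4): z = 4

The largest value is z = 36, attained at (4.5, 0).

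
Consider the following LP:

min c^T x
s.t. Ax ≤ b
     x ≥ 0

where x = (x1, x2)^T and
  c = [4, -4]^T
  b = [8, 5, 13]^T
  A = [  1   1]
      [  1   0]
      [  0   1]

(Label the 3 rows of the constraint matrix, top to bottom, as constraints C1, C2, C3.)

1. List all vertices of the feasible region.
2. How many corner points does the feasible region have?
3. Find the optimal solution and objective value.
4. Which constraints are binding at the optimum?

1. (0, 0), (5, 0), (5, 3), (0, 8)
2. 4
3. x1 = 0, x2 = 8, z = -32
4. C1, x1 ≥ 0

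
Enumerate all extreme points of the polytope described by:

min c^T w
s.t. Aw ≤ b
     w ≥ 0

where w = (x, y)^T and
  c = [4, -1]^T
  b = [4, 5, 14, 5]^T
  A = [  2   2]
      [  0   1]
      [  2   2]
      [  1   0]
Each vertex is the intersection of two constraint boundaries that also satisfies all remaining constraints:
  x = 0 and y = 0 → (0, 0)
  2x + 2y = 4 and y = 0 → (2, 0)
  2x + 2y = 4 and x = 0 → (0, 2)

Vertices: (0, 0), (2, 0), (0, 2)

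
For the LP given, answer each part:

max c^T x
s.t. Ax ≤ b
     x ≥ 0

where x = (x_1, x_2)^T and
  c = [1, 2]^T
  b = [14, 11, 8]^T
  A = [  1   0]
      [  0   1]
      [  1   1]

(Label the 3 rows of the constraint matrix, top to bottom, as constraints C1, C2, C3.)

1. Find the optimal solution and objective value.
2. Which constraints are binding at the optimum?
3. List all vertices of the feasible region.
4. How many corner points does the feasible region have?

1. x_1 = 0, x_2 = 8, z = 16
2. C3, x_1 ≥ 0
3. (0, 0), (8, 0), (0, 8)
4. 3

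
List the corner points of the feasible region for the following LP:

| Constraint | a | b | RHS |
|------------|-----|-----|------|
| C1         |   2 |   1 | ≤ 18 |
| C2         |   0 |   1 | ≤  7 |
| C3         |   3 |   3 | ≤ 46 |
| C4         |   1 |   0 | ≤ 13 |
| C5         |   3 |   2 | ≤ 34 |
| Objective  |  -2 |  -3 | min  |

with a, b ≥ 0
Each vertex is the intersection of two constraint boundaries that also satisfies all remaining constraints:
  a = 0 and b = 0 → (0, 0)
  2a + b = 18 and b = 0 → (9, 0)
  2a + b = 18 and b = 7 → (5.5, 7)
  b = 7 and a = 0 → (0, 7)

Vertices: (0, 0), (9, 0), (5.5, 7), (0, 7)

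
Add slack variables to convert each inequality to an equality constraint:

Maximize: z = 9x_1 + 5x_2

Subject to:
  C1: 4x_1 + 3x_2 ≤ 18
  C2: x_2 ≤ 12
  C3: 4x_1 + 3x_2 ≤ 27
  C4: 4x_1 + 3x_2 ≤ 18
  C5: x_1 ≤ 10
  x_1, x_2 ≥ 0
max z = 9x_1 + 5x_2

s.t.
  4x_1 + 3x_2 + s1 = 18
  x_2 + s2 = 12
  4x_1 + 3x_2 + s3 = 27
  4x_1 + 3x_2 + s4 = 18
  x_1 + s5 = 10
  x_1, x_2, s1, s2, s3, s4, s5 ≥ 0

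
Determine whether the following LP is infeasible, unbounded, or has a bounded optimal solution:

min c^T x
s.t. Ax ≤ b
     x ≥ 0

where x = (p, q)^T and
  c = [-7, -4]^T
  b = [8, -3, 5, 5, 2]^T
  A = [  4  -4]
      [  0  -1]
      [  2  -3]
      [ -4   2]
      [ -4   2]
Feasible point: (1, 3) satisfies every constraint, so the LP is feasible.
Direction d = (1, 1): for each constraint row a, a·d ≤ 0 —
  (4)(1) + (-4)(1) = 0 ≤ 0
  (0)(1) + (-1)(1) = -1 ≤ 0
  (2)(1) + (-3)(1) = -1 ≤ 0
  (-4)(1) + (2)(1) = -2 ≤ 0
  (-4)(1) + (2)(1) = -2 ≤ 0
and d ≥ 0, so (1, 3) + t·d stays feasible for every t ≥ 0. Along this ray z = -7p - 4q changes by -11 per unit t, so z → −∞.

Unbounded — the objective can decrease without bound over the feasible region.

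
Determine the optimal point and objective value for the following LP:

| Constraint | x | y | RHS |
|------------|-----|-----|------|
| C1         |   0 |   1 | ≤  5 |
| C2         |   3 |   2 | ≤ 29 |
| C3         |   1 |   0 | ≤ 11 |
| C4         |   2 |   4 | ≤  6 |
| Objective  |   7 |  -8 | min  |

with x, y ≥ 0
x = 0, y = 1.5, z = -12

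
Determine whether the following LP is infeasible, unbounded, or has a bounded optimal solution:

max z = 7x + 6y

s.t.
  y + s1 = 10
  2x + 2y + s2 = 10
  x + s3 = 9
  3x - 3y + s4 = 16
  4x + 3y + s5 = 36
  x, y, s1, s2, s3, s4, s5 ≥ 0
The point (5, 0) satisfies every constraint, so the LP is feasible; the constraints give x ≤ 9 and y ≤ 10, which with x, y ≥ 0 keep the feasible region inside a bounded box. A feasible, bounded LP attains a finite optimum at a vertex.

Evaluating z = 7x + 6y at each vertex:
  (0, 0): z = 0
  (5, 0): z = 35
  (0, 5): z = 30

Bounded optimum: z* = 35 at (5, 0).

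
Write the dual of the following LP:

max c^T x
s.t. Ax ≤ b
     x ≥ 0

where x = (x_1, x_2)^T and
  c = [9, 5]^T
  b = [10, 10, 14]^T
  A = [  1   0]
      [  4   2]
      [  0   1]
Minimize: z = 10y1 + 10y2 + 14y3

Subject to:
  C1: -y1 - 4y2 ≤ -9
  C2: -2y2 - y3 ≤ -5
  y1, y2, y3 ≥ 0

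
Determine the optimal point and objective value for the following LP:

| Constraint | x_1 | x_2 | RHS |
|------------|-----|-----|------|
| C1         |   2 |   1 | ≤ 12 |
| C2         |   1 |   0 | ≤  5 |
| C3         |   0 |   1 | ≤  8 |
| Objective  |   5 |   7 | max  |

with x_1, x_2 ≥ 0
Each vertex is the intersection of two constraint boundaries that also satisfies all remaining constraints:
  x_1 = 0 and x_2 = 0 → (0, 0)
  x_1 = 5 and x_2 = 0 → (5, 0)
  2x_1 + x_2 = 12 and x_1 = 5 → (5, 2)
  2x_1 + x_2 = 12 and x_2 = 8 → (2, 8)
  x_2 = 8 and x_1 = 0 → (0, 8)

Evaluating z = 5x_1 + 7x_2 at each vertex:
  (0, 0): z = 0
  (5, 0): z = 25
  (5, 2): z = 39
  (2, 8): z = 66
  (0, 8): z = 56

The maximum is at (2, 8) with z = 66.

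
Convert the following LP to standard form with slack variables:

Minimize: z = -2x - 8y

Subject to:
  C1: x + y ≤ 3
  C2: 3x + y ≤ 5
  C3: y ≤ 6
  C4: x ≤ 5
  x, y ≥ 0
min z = -2x - 8y

s.t.
  x + y + s1 = 3
  3x + y + s2 = 5
  y + s3 = 6
  x + s4 = 5
  x, y, s1, s2, s3, s4 ≥ 0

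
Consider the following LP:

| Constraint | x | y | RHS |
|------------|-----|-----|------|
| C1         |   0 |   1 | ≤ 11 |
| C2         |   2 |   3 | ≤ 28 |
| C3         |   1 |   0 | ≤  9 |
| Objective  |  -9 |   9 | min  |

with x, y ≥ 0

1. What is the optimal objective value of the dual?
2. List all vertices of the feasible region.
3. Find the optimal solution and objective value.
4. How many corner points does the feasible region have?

1. -81 (by strong duality, equal to the primal optimum)
2. (0, 0), (9, 0), (9, 3.333), (0, 9.333)
3. x = 9, y = 0, z = -81
4. 4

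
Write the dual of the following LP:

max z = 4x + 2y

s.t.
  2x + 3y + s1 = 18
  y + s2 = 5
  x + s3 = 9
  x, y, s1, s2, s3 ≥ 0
Minimize: z = 18y1 + 5y2 + 9y3

Subject to:
  C1: -2y1 - y3 ≤ -4
  C2: -3y1 - y2 ≤ -2
  y1, y2, y3 ≥ 0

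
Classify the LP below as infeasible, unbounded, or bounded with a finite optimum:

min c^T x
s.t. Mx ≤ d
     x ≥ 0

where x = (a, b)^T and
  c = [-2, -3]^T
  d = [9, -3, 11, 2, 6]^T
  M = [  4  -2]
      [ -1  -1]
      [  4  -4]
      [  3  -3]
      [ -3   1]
Feasible point: (0, 3) satisfies every constraint, so the LP is feasible.
Direction d = (1, 2): for each constraint row a, a·d ≤ 0 —
  (4)(1) + (-2)(2) = 0 ≤ 0
  (-1)(1) + (-1)(2) = -3 ≤ 0
  (4)(1) + (-4)(2) = -4 ≤ 0
  (3)(1) + (-3)(2) = -3 ≤ 0
  (-3)(1) + (1)(2) = -1 ≤ 0
and d ≥ 0, so (0, 3) + t·d stays feasible for every t ≥ 0. Along this ray z = -2a - 3b changes by -8 per unit t, so z → −∞.

Unbounded — the objective can decrease without bound over the feasible region.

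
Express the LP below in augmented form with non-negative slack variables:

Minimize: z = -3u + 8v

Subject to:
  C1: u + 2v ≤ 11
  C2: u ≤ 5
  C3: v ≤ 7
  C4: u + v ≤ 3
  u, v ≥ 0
min z = -3u + 8v

s.t.
  u + 2v + s1 = 11
  u + s2 = 5
  v + s3 = 7
  u + v + s4 = 3
  u, v, s1, s2, s3, s4 ≥ 0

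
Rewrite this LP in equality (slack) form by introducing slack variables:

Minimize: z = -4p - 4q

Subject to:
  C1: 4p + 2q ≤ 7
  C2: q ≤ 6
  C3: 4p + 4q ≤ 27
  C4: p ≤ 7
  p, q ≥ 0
min z = -4p - 4q

s.t.
  4p + 2q + s1 = 7
  q + s2 = 6
  4p + 4q + s3 = 27
  p + s4 = 7
  p, q, s1, s2, s3, s4 ≥ 0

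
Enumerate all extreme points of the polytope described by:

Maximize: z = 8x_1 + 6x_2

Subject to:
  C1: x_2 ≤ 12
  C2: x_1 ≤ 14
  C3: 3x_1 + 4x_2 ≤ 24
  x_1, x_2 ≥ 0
Each vertex is the intersection of two constraint boundaries that also satisfies all remaining constraints:
  x_1 = 0 and x_2 = 0 → (0, 0)
  3x_1 + 4x_2 = 24 and x_2 = 0 → (8, 0)
  3x_1 + 4x_2 = 24 and x_1 = 0 → (0, 6)

Vertices: (0, 0), (8, 0), (0, 6)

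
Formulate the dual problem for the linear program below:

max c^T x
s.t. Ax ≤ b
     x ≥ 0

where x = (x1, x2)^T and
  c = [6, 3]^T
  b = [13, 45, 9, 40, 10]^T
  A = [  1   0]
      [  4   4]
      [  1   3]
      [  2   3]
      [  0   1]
Minimize: z = 13y1 + 45y2 + 9y3 + 40y4 + 10y5

Subject to:
  C1: -y1 - 4y2 - y3 - 2y4 ≤ -6
  C2: -4y2 - 3y3 - 3y4 - y5 ≤ -3
  y1, y2, y3, y4, y5 ≥ 0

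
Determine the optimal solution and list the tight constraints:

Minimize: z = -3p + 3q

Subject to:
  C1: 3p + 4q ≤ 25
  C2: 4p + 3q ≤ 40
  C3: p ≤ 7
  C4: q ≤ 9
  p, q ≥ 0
Optimal: p = 7, q = 0
Slack at optimum:
  C1: slack = 4
  C2: slack = 12
  C3: slack = 0 (binding)
  C4: slack = 9
  p ≥ 0: p = 7
  q ≥ 0: q = 0 (binding)
Binding constraints: C3, q ≥ 0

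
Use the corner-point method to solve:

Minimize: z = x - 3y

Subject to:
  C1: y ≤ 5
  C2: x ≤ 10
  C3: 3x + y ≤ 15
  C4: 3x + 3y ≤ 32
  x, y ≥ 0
x = 0, y = 5, z = -15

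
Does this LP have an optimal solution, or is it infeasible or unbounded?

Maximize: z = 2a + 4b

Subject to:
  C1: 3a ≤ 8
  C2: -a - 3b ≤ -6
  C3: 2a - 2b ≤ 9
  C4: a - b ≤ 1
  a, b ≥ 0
Feasible point: (0, 2) satisfies every constraint, so the LP is feasible.
Direction d = (0, 1): for each constraint row a, a·d ≤ 0 —
  (3)(0) + (0)(1) = 0 ≤ 0
  (-1)(0) + (-3)(1) = -3 ≤ 0
  (2)(0) + (-2)(1) = -2 ≤ 0
  (1)(0) + (-1)(1) = -1 ≤ 0
and d ≥ 0, so (0, 2) + t·d stays feasible for every t ≥ 0. Along this ray z = 2a + 4b changes by 4 per unit t, so z → +∞.

Unbounded — the objective can increase without bound over the feasible region.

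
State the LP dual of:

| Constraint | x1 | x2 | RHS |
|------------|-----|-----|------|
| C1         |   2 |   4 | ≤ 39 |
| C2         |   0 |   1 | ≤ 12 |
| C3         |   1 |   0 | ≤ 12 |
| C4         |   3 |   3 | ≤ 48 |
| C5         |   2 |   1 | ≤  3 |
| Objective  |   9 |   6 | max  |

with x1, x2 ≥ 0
Minimize: z = 39y1 + 12y2 + 12y3 + 48y4 + 3y5

Subject to:
  C1: -2y1 - y3 - 3y4 - 2y5 ≤ -9
  C2: -4y1 - y2 - 3y4 - y5 ≤ -6
  y1, y2, y3, y4, y5 ≥ 0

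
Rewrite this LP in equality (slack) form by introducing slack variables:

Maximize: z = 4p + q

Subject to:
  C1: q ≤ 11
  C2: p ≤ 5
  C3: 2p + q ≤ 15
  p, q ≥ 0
max z = 4p + q

s.t.
  q + s1 = 11
  p + s2 = 5
  2p + q + s3 = 15
  p, q, s1, s2, s3 ≥ 0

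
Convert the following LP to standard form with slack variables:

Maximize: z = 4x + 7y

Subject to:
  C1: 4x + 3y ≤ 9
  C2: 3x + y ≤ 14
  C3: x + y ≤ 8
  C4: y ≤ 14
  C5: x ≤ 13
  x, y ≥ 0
max z = 4x + 7y

s.t.
  4x + 3y + s1 = 9
  3x + y + s2 = 14
  x + y + s3 = 8
  y + s4 = 14
  x + s5 = 13
  x, y, s1, s2, s3, s4, s5 ≥ 0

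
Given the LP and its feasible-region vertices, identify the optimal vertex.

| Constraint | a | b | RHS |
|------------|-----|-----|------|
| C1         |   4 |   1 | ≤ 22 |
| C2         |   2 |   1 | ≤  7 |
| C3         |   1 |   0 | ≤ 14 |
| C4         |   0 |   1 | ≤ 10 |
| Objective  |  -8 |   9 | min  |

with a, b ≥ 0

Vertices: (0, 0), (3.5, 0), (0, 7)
Evaluating z = -8a + 9b at each vertex:
  (0, 0): z = 0
  (3.5, 0): z = -28
  (0, 7): z = 63

The smallest value is z = -28, attained at (3.5, 0).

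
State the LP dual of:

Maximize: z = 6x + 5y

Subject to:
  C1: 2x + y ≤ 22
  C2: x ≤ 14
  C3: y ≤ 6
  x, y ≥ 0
Minimize: z = 22y1 + 14y2 + 6y3

Subject to:
  C1: -2y1 - y2 ≤ -6
  C2: -y1 - y3 ≤ -5
  y1, y2, y3 ≥ 0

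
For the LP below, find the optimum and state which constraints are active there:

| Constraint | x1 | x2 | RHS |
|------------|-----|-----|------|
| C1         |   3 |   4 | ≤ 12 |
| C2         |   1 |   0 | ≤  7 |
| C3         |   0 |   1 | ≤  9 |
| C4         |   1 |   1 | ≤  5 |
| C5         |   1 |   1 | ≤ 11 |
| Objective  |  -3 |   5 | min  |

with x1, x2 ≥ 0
Optimal: x1 = 4, x2 = 0
Binding: C1, x2 ≥ 0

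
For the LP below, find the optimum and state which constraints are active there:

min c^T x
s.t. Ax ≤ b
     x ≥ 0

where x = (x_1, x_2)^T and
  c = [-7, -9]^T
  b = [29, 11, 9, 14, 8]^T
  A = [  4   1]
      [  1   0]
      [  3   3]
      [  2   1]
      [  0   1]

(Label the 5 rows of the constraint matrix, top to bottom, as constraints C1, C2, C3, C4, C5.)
Optimal: x_1 = 0, x_2 = 3
Binding: C3, x_1 ≥ 0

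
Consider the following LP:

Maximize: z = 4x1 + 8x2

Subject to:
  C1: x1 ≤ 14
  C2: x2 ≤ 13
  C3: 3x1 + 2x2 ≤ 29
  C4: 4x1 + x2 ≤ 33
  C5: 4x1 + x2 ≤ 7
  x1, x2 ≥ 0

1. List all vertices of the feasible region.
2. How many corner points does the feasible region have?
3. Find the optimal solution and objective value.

1. (0, 0), (1.75, 0), (0, 7)
2. 3
3. x1 = 0, x2 = 7, z = 56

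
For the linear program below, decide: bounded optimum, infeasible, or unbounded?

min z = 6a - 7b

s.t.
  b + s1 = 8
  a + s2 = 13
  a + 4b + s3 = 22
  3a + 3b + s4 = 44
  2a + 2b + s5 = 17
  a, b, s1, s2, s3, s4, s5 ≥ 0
The point (0, 5.5) satisfies every constraint, so the LP is feasible; the constraints give a ≤ 13 and b ≤ 8, which with a, b ≥ 0 keep the feasible region inside a bounded box. A feasible, bounded LP attains a finite optimum at a vertex.

Evaluating z = 6a - 7b at each vertex:
  (0, 0): z = 0
  (8.5, 0): z = 51
  (4, 4.5): z = -7.5
  (0, 5.5): z = -38.5

Bounded optimum: z* = -38.5 at (0, 5.5).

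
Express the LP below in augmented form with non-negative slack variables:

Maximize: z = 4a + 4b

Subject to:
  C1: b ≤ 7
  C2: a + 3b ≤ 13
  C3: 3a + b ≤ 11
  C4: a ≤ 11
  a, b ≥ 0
max z = 4a + 4b

s.t.
  b + s1 = 7
  a + 3b + s2 = 13
  3a + b + s3 = 11
  a + s4 = 11
  a, b, s1, s2, s3, s4 ≥ 0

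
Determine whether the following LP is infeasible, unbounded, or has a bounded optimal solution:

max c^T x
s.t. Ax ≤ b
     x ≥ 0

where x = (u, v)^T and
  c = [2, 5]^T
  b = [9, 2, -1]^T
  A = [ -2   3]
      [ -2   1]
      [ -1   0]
Feasible point: (1, 0) satisfies every constraint, so the LP is feasible.
Direction d = (1, 0): for each constraint row a, a·d ≤ 0 —
  (-2)(1) + (3)(0) = -2 ≤ 0
  (-2)(1) + (1)(0) = -2 ≤ 0
  (-1)(1) + (0)(0) = -1 ≤ 0
and d ≥ 0, so (1, 0) + t·d stays feasible for every t ≥ 0. Along this ray z = 2u + 5v changes by 2 per unit t, so z → +∞.

Unbounded: there is a feasible ray along which z → +∞.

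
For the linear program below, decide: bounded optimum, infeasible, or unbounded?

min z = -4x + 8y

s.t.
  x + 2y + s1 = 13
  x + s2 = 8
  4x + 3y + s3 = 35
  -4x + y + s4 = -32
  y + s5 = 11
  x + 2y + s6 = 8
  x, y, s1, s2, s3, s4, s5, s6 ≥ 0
The point (8, 0) satisfies every constraint, so the LP is feasible; the constraints give x ≤ 8 and y ≤ 11, which with x, y ≥ 0 keep the feasible region inside a bounded box. A feasible, bounded LP attains a finite optimum at a vertex.

Evaluating z = -4x + 8y at each vertex:
  (8, 0): z = -32

The LP has an optimal solution: (8, 0) with z = -32.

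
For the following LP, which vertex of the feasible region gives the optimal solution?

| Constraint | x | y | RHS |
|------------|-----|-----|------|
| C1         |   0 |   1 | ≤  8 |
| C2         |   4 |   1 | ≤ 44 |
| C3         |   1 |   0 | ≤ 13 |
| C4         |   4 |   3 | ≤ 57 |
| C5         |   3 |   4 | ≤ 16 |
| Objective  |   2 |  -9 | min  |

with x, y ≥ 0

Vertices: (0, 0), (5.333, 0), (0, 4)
Evaluating z = 2x - 9y at each vertex:
  (0, 0): z = 0
  (5.333, 0): z = 10.67
  (0, 4): z = -36

The smallest value is z = -36, attained at (0, 4).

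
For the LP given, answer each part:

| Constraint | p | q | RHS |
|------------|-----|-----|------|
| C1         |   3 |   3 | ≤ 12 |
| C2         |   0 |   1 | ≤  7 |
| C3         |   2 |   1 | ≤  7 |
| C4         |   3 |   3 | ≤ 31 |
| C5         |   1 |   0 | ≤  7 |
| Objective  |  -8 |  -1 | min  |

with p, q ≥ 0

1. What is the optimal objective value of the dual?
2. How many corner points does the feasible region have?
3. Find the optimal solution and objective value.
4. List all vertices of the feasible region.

1. -28 (by strong duality, equal to the primal optimum)
2. 4
3. p = 3.5, q = 0, z = -28
4. (0, 0), (3.5, 0), (3, 1), (0, 4)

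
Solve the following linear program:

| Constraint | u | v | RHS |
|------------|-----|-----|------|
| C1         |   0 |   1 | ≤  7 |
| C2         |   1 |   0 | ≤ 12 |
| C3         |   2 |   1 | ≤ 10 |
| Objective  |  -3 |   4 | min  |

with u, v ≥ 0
u = 5, v = 0, z = -15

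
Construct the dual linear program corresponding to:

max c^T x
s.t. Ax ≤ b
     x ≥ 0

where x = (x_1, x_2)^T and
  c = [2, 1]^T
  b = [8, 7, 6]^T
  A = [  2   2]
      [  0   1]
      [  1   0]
Minimize: z = 8y1 + 7y2 + 6y3

Subject to:
  C1: -2y1 - y3 ≤ -2
  C2: -2y1 - y2 ≤ -1
  y1, y2, y3 ≥ 0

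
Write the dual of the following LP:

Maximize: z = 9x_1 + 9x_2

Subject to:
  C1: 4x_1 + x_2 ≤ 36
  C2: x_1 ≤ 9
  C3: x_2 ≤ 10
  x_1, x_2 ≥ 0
Minimize: z = 36y1 + 9y2 + 10y3

Subject to:
  C1: -4y1 - y2 ≤ -9
  C2: -y1 - y3 ≤ -9
  y1, y2, y3 ≥ 0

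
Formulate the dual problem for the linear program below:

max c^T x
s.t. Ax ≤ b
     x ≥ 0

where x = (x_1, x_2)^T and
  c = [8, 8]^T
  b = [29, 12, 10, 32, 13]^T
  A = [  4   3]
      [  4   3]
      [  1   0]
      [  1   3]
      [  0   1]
Minimize: z = 29y1 + 12y2 + 10y3 + 32y4 + 13y5

Subject to:
  C1: -4y1 - 4y2 - y3 - y4 ≤ -8
  C2: -3y1 - 3y2 - 3y4 - y5 ≤ -8
  y1, y2, y3, y4, y5 ≥ 0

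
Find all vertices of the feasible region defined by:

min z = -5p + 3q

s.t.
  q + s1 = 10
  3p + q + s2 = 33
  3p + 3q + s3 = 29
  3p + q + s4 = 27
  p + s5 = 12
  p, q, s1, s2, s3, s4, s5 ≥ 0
Each vertex is the intersection of two constraint boundaries that also satisfies all remaining constraints:
  p = 0 and q = 0 → (0, 0)
  3p + q = 27 and q = 0 → (9, 0)
  3p + 3q = 29 and 3p + q = 27 → (8.667, 1)
  3p + 3q = 29 and p = 0 → (0, 9.667)

Vertices: (0, 0), (9, 0), (8.667, 1), (0, 9.667)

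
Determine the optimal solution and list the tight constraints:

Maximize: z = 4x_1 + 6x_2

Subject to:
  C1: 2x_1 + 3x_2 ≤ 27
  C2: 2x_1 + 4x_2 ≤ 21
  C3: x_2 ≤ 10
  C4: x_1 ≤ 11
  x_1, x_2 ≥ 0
Optimal: x_1 = 10.5, x_2 = 0
Binding: C2, x_2 ≥ 0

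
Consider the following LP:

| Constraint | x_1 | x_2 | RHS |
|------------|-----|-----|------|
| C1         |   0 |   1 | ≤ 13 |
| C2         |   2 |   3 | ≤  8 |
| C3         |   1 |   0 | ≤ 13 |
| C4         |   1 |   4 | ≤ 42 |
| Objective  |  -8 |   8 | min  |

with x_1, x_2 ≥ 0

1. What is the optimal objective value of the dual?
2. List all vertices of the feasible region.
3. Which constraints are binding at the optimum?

1. -32 (by strong duality, equal to the primal optimum)
2. (0, 0), (4, 0), (0, 2.667)
3. C2, x_2 ≥ 0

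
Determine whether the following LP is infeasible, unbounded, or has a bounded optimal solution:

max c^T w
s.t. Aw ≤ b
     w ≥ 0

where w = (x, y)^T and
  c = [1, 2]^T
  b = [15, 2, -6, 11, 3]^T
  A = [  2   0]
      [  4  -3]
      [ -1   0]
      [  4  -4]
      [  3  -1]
Feasible point: (6, 15) satisfies every constraint, so the LP is feasible.
Direction d = (0, 1): for each constraint row a, a·d ≤ 0 —
  (2)(0) + (0)(1) = 0 ≤ 0
  (4)(0) + (-3)(1) = -3 ≤ 0
  (-1)(0) + (0)(1) = 0 ≤ 0
  (4)(0) + (-4)(1) = -4 ≤ 0
  (3)(0) + (-1)(1) = -1 ≤ 0
and d ≥ 0, so (6, 15) + t·d stays feasible for every t ≥ 0. Along this ray z = x + 2y changes by 2 per unit t, so z → +∞.

The LP is unbounded; z can be made arbitrarily large.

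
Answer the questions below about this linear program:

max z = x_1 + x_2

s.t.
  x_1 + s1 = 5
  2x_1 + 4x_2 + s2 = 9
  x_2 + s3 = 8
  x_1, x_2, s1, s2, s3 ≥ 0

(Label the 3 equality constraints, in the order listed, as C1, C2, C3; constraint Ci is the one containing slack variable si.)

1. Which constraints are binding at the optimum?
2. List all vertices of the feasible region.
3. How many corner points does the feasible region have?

1. C2, x_2 ≥ 0
2. (0, 0), (4.5, 0), (0, 2.25)
3. 3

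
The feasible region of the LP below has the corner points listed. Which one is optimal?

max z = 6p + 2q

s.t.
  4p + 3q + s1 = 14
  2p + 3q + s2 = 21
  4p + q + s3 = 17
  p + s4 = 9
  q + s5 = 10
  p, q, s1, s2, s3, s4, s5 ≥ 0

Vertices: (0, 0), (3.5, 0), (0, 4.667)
(3.5, 0) with z = 21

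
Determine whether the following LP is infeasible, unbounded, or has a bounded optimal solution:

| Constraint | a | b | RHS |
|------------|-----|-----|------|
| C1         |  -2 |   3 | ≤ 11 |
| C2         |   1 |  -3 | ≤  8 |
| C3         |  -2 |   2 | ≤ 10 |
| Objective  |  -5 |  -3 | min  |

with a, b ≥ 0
Feasible point: (0, 0) satisfies every constraint, so the LP is feasible.
Direction d = (3, 2): for each constraint row a, a·d ≤ 0 —
  (-2)(3) + (3)(2) = 0 ≤ 0
  (1)(3) + (-3)(2) = -3 ≤ 0
  (-2)(3) + (2)(2) = -2 ≤ 0
and d ≥ 0, so (0, 0) + t·d stays feasible for every t ≥ 0. Along this ray z = -5a - 3b changes by -21 per unit t, so z → −∞.

Unbounded — the objective can decrease without bound over the feasible region.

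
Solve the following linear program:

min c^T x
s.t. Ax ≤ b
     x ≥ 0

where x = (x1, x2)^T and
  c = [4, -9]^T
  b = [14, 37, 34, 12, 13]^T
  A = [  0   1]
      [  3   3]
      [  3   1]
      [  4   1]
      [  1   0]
Each vertex is the intersection of two constraint boundaries that also satisfies all remaining constraints:
  x1 = 0 and x2 = 0 → (0, 0)
  4x1 + x2 = 12 and x2 = 0 → (3, 0)
  4x1 + x2 = 12 and x1 = 0 → (0, 12)

Evaluating z = 4x1 - 9x2 at each vertex:
  (0, 0): z = 0
  (3, 0): z = 12
  (0, 12): z = -108

The minimum is at (0, 12) with z = -108.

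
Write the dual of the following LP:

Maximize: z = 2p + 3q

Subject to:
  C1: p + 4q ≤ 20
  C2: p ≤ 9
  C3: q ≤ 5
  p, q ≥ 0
Minimize: z = 20y1 + 9y2 + 5y3

Subject to:
  C1: -y1 - y2 ≤ -2
  C2: -4y1 - y3 ≤ -3
  y1, y2, y3 ≥ 0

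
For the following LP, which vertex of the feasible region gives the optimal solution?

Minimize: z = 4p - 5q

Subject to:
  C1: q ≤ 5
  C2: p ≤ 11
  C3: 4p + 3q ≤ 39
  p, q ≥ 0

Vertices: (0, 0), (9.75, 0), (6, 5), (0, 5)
Evaluating z = 4p - 5q at each vertex:
  (0, 0): z = 0
  (9.75, 0): z = 39
  (6, 5): z = -1
  (0, 5): z = -25

The smallest value is z = -25, attained at (0, 5).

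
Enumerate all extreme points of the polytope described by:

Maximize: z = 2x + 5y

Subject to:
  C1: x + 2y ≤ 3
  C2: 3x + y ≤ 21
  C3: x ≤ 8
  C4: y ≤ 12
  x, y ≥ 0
Each vertex is the intersection of two constraint boundaries that also satisfies all remaining constraints:
  x = 0 and y = 0 → (0, 0)
  x + 2y = 3 and y = 0 → (3, 0)
  x + 2y = 3 and x = 0 → (0, 1.5)

Vertices: (0, 0), (3, 0), (0, 1.5)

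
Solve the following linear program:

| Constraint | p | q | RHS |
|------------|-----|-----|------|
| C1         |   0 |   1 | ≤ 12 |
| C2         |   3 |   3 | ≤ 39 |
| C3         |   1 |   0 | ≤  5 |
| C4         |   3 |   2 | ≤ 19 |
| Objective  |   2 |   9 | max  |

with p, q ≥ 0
Each vertex is the intersection of two constraint boundaries that also satisfies all remaining constraints:
  p = 0 and q = 0 → (0, 0)
  p = 5 and q = 0 → (5, 0)
  p = 5 and 3p + 2q = 19 → (5, 2)
  3p + 2q = 19 and p = 0 → (0, 9.5)

Evaluating z = 2p + 9q at each vertex:
  (0, 0): z = 0
  (5, 0): z = 10
  (5, 2): z = 28
  (0, 9.5): z = 85.5

The maximum is at (0, 9.5) with z = 85.5.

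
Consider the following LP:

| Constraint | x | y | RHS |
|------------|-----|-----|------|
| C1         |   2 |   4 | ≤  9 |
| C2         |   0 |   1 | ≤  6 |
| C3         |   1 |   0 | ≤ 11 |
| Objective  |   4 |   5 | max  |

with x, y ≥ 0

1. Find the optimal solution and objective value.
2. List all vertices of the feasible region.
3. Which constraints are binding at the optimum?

1. x = 4.5, y = 0, z = 18
2. (0, 0), (4.5, 0), (0, 2.25)
3. C1, y ≥ 0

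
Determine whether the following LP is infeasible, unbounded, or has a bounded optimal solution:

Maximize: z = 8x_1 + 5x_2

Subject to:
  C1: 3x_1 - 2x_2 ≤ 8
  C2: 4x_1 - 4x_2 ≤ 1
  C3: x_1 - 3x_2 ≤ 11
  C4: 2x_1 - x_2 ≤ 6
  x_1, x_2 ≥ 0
Feasible point: (0, 0) satisfies every constraint, so the LP is feasible.
Direction d = (0, 1): for each constraint row a, a·d ≤ 0 —
  (3)(0) + (-2)(1) = -2 ≤ 0
  (4)(0) + (-4)(1) = -4 ≤ 0
  (1)(0) + (-3)(1) = -3 ≤ 0
  (2)(0) + (-1)(1) = -1 ≤ 0
and d ≥ 0, so (0, 0) + t·d stays feasible for every t ≥ 0. Along this ray z = 8x_1 + 5x_2 changes by 5 per unit t, so z → +∞.

The LP is unbounded; z can be made arbitrarily large.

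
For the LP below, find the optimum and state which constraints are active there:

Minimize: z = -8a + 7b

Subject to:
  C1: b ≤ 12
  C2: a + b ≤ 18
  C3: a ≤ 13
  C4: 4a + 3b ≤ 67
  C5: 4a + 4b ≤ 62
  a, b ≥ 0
Optimal: a = 13, b = 0
Slack at optimum:
  C1: slack = 12
  C2: slack = 5
  C3: slack = 0 (binding)
  C4: slack = 15
  C5: slack = 10
  a ≥ 0: a = 13
  b ≥ 0: b = 0 (binding)
Binding constraints: C3, b ≥ 0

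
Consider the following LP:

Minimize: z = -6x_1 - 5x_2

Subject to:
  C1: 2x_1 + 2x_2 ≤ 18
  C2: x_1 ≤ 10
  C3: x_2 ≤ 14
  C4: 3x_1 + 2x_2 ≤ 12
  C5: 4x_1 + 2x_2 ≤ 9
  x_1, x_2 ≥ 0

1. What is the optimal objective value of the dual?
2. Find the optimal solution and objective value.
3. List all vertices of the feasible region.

1. -22.5 (by strong duality, equal to the primal optimum)
2. x_1 = 0, x_2 = 4.5, z = -22.5
3. (0, 0), (2.25, 0), (0, 4.5)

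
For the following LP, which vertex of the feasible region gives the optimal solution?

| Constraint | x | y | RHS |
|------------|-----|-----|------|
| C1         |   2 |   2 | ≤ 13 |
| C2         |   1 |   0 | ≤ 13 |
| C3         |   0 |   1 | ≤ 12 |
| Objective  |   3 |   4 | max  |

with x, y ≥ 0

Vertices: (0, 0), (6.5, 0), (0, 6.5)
Evaluating z = 3x + 4y at each vertex:
  (0, 0): z = 0
  (6.5, 0): z = 19.5
  (0, 6.5): z = 26

The largest value is z = 26, attained at (0, 6.5).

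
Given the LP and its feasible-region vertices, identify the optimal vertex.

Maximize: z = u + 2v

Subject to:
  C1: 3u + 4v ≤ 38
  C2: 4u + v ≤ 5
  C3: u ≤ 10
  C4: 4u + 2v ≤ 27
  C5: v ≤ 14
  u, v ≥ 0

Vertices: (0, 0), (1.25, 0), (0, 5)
Evaluating z = u + 2v at each vertex:
  (0, 0): z = 0
  (1.25, 0): z = 1.25
  (0, 5): z = 10

The largest value is z = 10, attained at (0, 5).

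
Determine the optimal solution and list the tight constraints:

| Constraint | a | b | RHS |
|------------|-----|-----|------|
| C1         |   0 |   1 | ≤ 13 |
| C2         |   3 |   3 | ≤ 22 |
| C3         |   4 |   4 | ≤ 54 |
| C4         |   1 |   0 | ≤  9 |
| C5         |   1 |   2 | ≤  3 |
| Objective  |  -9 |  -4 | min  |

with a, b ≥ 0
Optimal: a = 3, b = 0
Slack at optimum:
  C1: slack = 13
  C2: slack = 13
  C3: slack = 42
  C4: slack = 6
  C5: slack = 0 (binding)
  a ≥ 0: a = 3
  b ≥ 0: b = 0 (binding)
Binding constraints: C5, b ≥ 0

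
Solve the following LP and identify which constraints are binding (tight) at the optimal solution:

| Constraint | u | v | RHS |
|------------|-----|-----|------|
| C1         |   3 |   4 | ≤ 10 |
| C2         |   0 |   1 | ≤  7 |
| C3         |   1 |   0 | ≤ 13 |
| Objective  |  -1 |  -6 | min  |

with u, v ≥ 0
Optimal: u = 0, v = 2.5
Slack at optimum:
  C1: slack = 0 (binding)
  C2: slack = 4.5
  C3: slack = 13
  u ≥ 0: u = 0 (binding)
  v ≥ 0: v = 2.5
Binding constraints: C1, u ≥ 0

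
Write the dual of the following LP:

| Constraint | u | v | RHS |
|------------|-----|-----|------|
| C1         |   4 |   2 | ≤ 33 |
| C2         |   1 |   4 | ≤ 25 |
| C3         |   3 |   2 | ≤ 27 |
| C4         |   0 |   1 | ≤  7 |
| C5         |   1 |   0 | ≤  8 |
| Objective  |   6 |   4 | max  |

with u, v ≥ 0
Minimize: z = 33y1 + 25y2 + 27y3 + 7y4 + 8y5

Subject to:
  C1: -4y1 - y2 - 3y3 - y5 ≤ -6
  C2: -2y1 - 4y2 - 2y3 - y4 ≤ -4
  y1, y2, y3, y4, y5 ≥ 0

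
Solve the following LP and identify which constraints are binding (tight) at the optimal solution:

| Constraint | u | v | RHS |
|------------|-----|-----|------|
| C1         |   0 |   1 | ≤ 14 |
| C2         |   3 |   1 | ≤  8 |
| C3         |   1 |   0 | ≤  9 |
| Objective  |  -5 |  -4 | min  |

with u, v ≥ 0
Optimal: u = 0, v = 8
Binding: C2, u ≥ 0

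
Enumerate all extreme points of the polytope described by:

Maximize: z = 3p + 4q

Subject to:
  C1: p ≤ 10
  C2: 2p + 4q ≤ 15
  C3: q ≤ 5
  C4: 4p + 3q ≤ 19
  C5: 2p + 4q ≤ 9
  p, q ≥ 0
Each vertex is the intersection of two constraint boundaries that also satisfies all remaining constraints:
  p = 0 and q = 0 → (0, 0)
  2p + 4q = 9 and q = 0 → (4.5, 0)
  2p + 4q = 9 and p = 0 → (0, 2.25)

Vertices: (0, 0), (4.5, 0), (0, 2.25)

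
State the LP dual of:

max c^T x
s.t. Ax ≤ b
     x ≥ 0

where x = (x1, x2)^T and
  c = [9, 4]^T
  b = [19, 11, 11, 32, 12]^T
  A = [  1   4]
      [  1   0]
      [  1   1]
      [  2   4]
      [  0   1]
Minimize: z = 19y1 + 11y2 + 11y3 + 32y4 + 12y5

Subject to:
  C1: -y1 - y2 - y3 - 2y4 ≤ -9
  C2: -4y1 - y3 - 4y4 - y5 ≤ -4
  y1, y2, y3, y4, y5 ≥ 0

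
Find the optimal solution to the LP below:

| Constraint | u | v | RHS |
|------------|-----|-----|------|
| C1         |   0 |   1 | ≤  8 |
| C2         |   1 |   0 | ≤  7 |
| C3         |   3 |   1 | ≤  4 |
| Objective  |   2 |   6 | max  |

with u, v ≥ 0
Each vertex is the intersection of two constraint boundaries that also satisfies all remaining constraints:
  u = 0 and v = 0 → (0, 0)
  3u + v = 4 and v = 0 → (1.333, 0)
  3u + v = 4 and u = 0 → (0, 4)

Evaluating z = 2u + 6v at each vertex:
  (0, 0): z = 0
  (1.333, 0): z = 2.667
  (0, 4): z = 24

The maximum is at (0, 4) with z = 24.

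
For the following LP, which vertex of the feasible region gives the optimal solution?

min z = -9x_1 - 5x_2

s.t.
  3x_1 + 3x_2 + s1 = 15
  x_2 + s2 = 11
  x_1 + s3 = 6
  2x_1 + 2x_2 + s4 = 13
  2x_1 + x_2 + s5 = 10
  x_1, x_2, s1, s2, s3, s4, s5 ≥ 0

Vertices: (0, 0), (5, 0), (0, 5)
Evaluating z = -9x_1 - 5x_2 at each vertex:
  (0, 0): z = 0
  (5, 0): z = -45
  (0, 5): z = -25

The smallest value is z = -45, attained at (5, 0).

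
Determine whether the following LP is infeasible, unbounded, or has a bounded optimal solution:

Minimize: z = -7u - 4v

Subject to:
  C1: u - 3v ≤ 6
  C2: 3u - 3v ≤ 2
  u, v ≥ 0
Feasible point: (0, 0) satisfies every constraint, so the LP is feasible.
Direction d = (0, 1): for each constraint row a, a·d ≤ 0 —
  (1)(0) + (-3)(1) = -3 ≤ 0
  (3)(0) + (-3)(1) = -3 ≤ 0
and d ≥ 0, so (0, 0) + t·d stays feasible for every t ≥ 0. Along this ray z = -7u - 4v changes by -4 per unit t, so z → −∞.

Unbounded — the objective can decrease without bound over the feasible region.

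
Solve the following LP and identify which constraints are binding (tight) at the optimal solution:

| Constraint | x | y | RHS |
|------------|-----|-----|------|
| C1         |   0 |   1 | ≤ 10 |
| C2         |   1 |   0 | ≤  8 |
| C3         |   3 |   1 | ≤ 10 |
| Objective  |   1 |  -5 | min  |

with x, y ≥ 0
Optimal: x = 0, y = 10
Slack at optimum:
  C1: slack = 0 (binding)
  C2: slack = 8
  C3: slack = 0 (binding)
  x ≥ 0: x = 0 (binding)
  y ≥ 0: y = 10
Binding constraints: C1, C3, x ≥ 0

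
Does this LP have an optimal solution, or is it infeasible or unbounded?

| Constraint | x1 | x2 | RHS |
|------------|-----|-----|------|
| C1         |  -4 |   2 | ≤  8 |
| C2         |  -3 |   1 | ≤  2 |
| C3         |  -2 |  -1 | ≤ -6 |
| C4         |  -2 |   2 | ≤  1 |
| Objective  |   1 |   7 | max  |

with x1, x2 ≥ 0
Feasible point: (3, 0) satisfies every constraint, so the LP is feasible.
Direction d = (1, 0): for each constraint row a, a·d ≤ 0 —
  (-4)(1) + (2)(0) = -4 ≤ 0
  (-3)(1) + (1)(0) = -3 ≤ 0
  (-2)(1) + (-1)(0) = -2 ≤ 0
  (-2)(1) + (2)(0) = -2 ≤ 0
and d ≥ 0, so (3, 0) + t·d stays feasible for every t ≥ 0. Along this ray z = x1 + 7x2 changes by 1 per unit t, so z → +∞.

Unbounded: there is a feasible ray along which z → +∞.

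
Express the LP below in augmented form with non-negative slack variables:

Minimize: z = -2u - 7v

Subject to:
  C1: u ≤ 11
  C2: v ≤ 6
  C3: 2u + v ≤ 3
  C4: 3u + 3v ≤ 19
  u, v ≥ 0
min z = -2u - 7v

s.t.
  u + s1 = 11
  v + s2 = 6
  2u + v + s3 = 3
  3u + 3v + s4 = 19
  u, v, s1, s2, s3, s4 ≥ 0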